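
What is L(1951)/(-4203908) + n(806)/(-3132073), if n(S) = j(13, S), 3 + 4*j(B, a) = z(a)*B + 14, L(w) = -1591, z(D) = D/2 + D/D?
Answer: -137040952/3291736685321 ≈ -4.1632e-5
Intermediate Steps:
z(D) = 1 + D/2 (z(D) = D*(1/2) + 1 = D/2 + 1 = 1 + D/2)
j(B, a) = 11/4 + B*(1 + a/2)/4 (j(B, a) = -3/4 + ((1 + a/2)*B + 14)/4 = -3/4 + (B*(1 + a/2) + 14)/4 = -3/4 + (14 + B*(1 + a/2))/4 = -3/4 + (7/2 + B*(1 + a/2)/4) = 11/4 + B*(1 + a/2)/4)
n(S) = 6 + 13*S/8 (n(S) = 11/4 + (1/8)*13*(2 + S) = 11/4 + (13/4 + 13*S/8) = 6 + 13*S/8)
L(1951)/(-4203908) + n(806)/(-3132073) = -1591/(-4203908) + (6 + (13/8)*806)/(-3132073) = -1591*(-1/4203908) + (6 + 5239/4)*(-1/3132073) = 1591/4203908 + (5263/4)*(-1/3132073) = 1591/4203908 - 5263/12528292 = -137040952/3291736685321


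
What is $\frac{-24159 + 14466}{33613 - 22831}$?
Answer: $- \frac{1077}{1198} \approx -0.899$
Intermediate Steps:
$\frac{-24159 + 14466}{33613 - 22831} = - \frac{9693}{10782} = \left(-9693\right) \frac{1}{10782} = - \frac{1077}{1198}$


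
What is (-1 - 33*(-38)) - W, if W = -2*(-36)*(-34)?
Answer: 3701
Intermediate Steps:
W = -2448 (W = 72*(-34) = -2448)
(-1 - 33*(-38)) - W = (-1 - 33*(-38)) - 1*(-2448) = (-1 + 1254) + 2448 = 1253 + 2448 = 3701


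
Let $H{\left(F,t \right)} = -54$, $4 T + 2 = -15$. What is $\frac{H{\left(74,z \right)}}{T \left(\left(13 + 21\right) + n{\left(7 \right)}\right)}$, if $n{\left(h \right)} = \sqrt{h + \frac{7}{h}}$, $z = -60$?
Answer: $\frac{108}{287} - \frac{108 \sqrt{2}}{4879} \approx 0.345$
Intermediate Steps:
$T = - \frac{17}{4}$ ($T = - \frac{1}{2} + \frac{1}{4} \left(-15\right) = - \frac{1}{2} - \frac{15}{4} = - \frac{17}{4} \approx -4.25$)
$\frac{H{\left(74,z \right)}}{T \left(\left(13 + 21\right) + n{\left(7 \right)}\right)} = - \frac{54}{\left(- \frac{17}{4}\right) \left(\left(13 + 21\right) + \sqrt{7 + \frac{7}{7}}\right)} = - \frac{54}{\left(- \frac{17}{4}\right) \left(34 + \sqrt{7 + 7 \cdot \frac{1}{7}}\right)} = - \frac{54}{\left(- \frac{17}{4}\right) \left(34 + \sqrt{7 + 1}\right)} = - \frac{54}{\left(- \frac{17}{4}\right) \left(34 + \sqrt{8}\right)} = - \frac{54}{\left(- \frac{17}{4}\right) \left(34 + 2 \sqrt{2}\right)} = - \frac{54}{- \frac{289}{2} - \frac{17 \sqrt{2}}{2}}$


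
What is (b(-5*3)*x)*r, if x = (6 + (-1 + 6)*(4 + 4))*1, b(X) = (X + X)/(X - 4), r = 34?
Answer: 46920/19 ≈ 2469.5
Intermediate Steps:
b(X) = 2*X/(-4 + X) (b(X) = (2*X)/(-4 + X) = 2*X/(-4 + X))
x = 46 (x = (6 + 5*8)*1 = (6 + 40)*1 = 46*1 = 46)
(b(-5*3)*x)*r = ((2*(-5*3)/(-4 - 5*3))*46)*34 = ((2*(-15)/(-4 - 15))*46)*34 = ((2*(-15)/(-19))*46)*34 = ((2*(-15)*(-1/19))*46)*34 = ((30/19)*46)*34 = (1380/19)*34 = 46920/19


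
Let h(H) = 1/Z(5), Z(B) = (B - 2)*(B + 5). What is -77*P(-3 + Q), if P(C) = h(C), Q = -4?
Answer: -77/30 ≈ -2.5667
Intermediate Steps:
Z(B) = (-2 + B)*(5 + B)
h(H) = 1/30 (h(H) = 1/(-10 + 5**2 + 3*5) = 1/(-10 + 25 + 15) = 1/30)
P(C) = 1/30
-77*P(-3 + Q) = -77*1/30 = -77/30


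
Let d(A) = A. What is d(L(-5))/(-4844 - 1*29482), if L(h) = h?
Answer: 5/34326 ≈ 0.00014566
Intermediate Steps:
d(L(-5))/(-4844 - 1*29482) = -5/(-4844 - 1*29482) = -5/(-4844 - 29482) = -5/(-34326) = -5*(-1/34326) = 5/34326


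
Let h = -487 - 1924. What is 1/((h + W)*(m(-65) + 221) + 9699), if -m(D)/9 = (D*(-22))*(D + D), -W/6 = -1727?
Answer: 1/13304584970 ≈ 7.5162e-11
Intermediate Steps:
W = 10362 (W = -6*(-1727) = 10362)
m(D) = 396*D**2 (m(D) = -9*D*(-22)*(D + D) = -9*(-22*D)*2*D = -(-396)*D**2 = 396*D**2)
h = -2411
1/((h + W)*(m(-65) + 221) + 9699) = 1/((-2411 + 10362)*(396*(-65)**2 + 221) + 9699) = 1/(7951*(396*4225 + 221) + 9699) = 1/(7951*(1673100 + 221) + 9699) = 1/(7951*1673321 + 9699) = 1/(13304575271 + 9699) = 1/13304584970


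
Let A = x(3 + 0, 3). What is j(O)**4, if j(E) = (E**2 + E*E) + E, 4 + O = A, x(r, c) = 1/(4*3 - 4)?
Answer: 490796923761/1048576 ≈ 4.6806e+5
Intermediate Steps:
x(r, c) = 1/8 (x(r, c) = 1/(12 - 4) = 1/8)
A = 1/8 ≈ 0.12500
O = -31/8 (O = -4 + 1/8 = -31/8 ≈ -3.8750)
j(E) = E + 2*E**2 (j(E) = (E**2 + E**2) + E = 2*E**2 + E = E + 2*E**2)
j(O)**4 = (-31*(1 + 2*(-31/8))/8)**4 = (-31*(1 - 31/4)/8)**4 = (-31/8*(-27/4))**4 = (837/32)**4 = 490796923761/1048576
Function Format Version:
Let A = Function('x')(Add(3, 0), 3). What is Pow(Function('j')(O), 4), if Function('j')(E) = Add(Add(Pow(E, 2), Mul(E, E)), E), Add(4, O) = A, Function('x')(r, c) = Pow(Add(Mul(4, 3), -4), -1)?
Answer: Rational(490796923761, 1048576) ≈ 4.6806e+5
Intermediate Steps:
Function('x')(r, c) = Rational(1, 8) (Function('x')(r, c) = Pow(Add(12, -4), -1) = Pow(8, -1) = Rational(1, 8))
A = Rational(1, 8) ≈ 0.12500
O = Rational(-31, 8) (O = Add(-4, Rational(1, 8)) = Rational(-31, 8) ≈ -3.8750)
Function('j')(E) = Add(E, Mul(2, Pow(E, 2))) (Function('j')(E) = Add(Add(Pow(E, 2), Pow(E, 2)), E) = Add(Mul(2, Pow(E, 2)), E) = Add(E, Mul(2, Pow(E, 2))))
Pow(Function('j')(O), 4) = Pow(Mul(Rational(-31, 8), Add(1, Mul(2, Rational(-31, 8)))), 4) = Pow(Mul(Rational(-31, 8), Add(1, Rational(-31, 4))), 4) = Pow(Mul(Rational(-31, 8), Rational(-27, 4)), 4) = Pow(Rational(837, 32), 4) = Rational(490796923761, 1048576)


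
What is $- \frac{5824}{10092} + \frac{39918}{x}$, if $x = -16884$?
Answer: $- \frac{6960901}{2366574} \approx -2.9413$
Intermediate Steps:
$- \frac{5824}{10092} + \frac{39918}{x} = - \frac{5824}{10092} + \frac{39918}{-16884} = \left(-5824\right) \frac{1}{10092} + 39918 \left(- \frac{1}{16884}\right) = - \frac{1456}{2523} - \frac{6653}{2814} = - \frac{6960901}{2366574}$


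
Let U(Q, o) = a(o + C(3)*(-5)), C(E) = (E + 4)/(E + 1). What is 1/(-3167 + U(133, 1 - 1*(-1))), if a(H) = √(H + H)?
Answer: -6334/20059805 - 3*I*√6/20059805 ≈ -0.00031576 - 3.6633e-7*I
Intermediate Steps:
C(E) = (4 + E)/(1 + E)
a(H) = √2*√H (a(H) = √(2*H) = √2*√H)
U(Q, o) = √2*√(-35/4 + o) (U(Q, o) = √2*√(o + ((4 + 3)/(1 + 3))*(-5)) = √2*√(o + (7/4)*(-5)) = √2*√(o - 35/4) = √2*√(-35/4 + o))
1/(-3167 + U(133, 1 - 1*(-1))) = 1/(-3167 + √(-70 + 8*(1 - 1*(-1)))/2) = 1/(-3167 + √(-70 + 8*(1 + 1))/2) = 1/(-3167 + √(-70 + 8*2)/2) = 1/(-3167 + √(-70 + 16)/2) = 1/(-3167 + √(-54)/2) = 1/(-3167 + (3*I*√6)/2) = 1/(-3167 + 3*I*√6/2)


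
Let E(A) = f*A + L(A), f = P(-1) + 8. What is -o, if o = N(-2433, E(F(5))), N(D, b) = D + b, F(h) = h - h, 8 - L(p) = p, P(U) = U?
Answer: 2425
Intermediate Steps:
L(p) = 8 - p
f = 7 (f = -1 + 8 = 7)
F(h) = 0
E(A) = 8 + 6*A (E(A) = 7*A + (8 - A) = 8 + 6*A)
o = -2425 (o = -2433 + (8 + 6*0) = -2433 + (8 + 0) = -2433 + 8 = -2425)
-o = -1*(-2425) = 2425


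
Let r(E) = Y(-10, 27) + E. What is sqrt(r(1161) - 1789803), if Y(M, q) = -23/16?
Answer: I*sqrt(28618295)/4 ≈ 1337.4*I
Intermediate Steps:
Y(M, q) = -23/16 (Y(M, q) = -23*1/16 = -23/16)
r(E) = -23/16 + E
sqrt(r(1161) - 1789803) = sqrt((-23/16 + 1161) - 1789803) = sqrt(18553/16 - 1789803) = sqrt(-28618295/16) = I*sqrt(28618295)/4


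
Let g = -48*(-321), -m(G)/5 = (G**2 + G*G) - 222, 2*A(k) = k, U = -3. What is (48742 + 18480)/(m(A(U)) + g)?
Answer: 134444/32991 ≈ 4.0752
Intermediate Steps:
A(k) = k/2
m(G) = 1110 - 10*G**2 (m(G) = -5*((G**2 + G*G) - 222) = -5*((G**2 + G**2) - 222) = -5*(2*G**2 - 222) = -5*(-222 + 2*G**2) = 1110 - 10*G**2)
g = 15408
(48742 + 18480)/(m(A(U)) + g) = (48742 + 18480)/((1110 - 10*((1/2)*(-3))**2) + 15408) = 67222/((1110 - 10*(-3/2)**2) + 15408) = 67222/((1110 - 10*9/4) + 15408) = 67222/((1110 - 45/2) + 15408) = 67222/(2175/2 + 15408) = 67222/(32991/2) = 67222*(2/32991) = 134444/32991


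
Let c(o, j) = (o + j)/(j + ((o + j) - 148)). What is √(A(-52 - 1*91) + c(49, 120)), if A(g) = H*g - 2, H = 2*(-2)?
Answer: √11355999/141 ≈ 23.900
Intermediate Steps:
H = -4
A(g) = -2 - 4*g (A(g) = -4*g - 2 = -2 - 4*g)
c(o, j) = (j + o)/(-148 + o + 2*j) (c(o, j) = (j + o)/(j + ((j + o) - 148)) = (j + o)/(j + (-148 + j + o)) = (j + o)/(-148 + o + 2*j))
√(A(-52 - 1*91) + c(49, 120)) = √((-2 - 4*(-52 - 1*91)) + (120 + 49)/(-148 + 49 + 2*120)) = √((-2 - 4*(-52 - 91)) + 169/(-148 + 49 + 240)) = √((-2 - 4*(-143)) + 169/141) = √((-2 + 572) + (1/141)*169) = √(570 + 169/141) = √(80539/141) = √11355999/141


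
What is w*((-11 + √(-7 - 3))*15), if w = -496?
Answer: 81840 - 7440*I*√10 ≈ 81840.0 - 23527.0*I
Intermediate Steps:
w*((-11 + √(-7 - 3))*15) = -496*(-11 + √(-7 - 3))*15 = -496*(-11 + √(-10))*15 = -496*(-11 + I*√10)*15 = -496*(-165 + 15*I*√10) = 81840 - 7440*I*√10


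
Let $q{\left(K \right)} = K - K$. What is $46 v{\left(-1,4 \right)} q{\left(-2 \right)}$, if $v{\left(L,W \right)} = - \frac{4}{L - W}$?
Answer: $0$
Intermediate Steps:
$q{\left(K \right)} = 0$
$46 v{\left(-1,4 \right)} q{\left(-2 \right)} = 46 \left(- \frac{4}{-1 - 4}\right) 0 = 46 \left(- \frac{4}{-5}\right) 0 = 46 \left(\left(-4\right) \left(- \frac{1}{5}\right)\right) 0 = 46 \cdot \frac{4}{5} \cdot 0 = \frac{184}{5} \cdot 0 = 0$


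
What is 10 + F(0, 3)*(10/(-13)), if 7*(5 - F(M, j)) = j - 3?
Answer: 80/13 ≈ 6.1538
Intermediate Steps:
F(M, j) = 38/7 - j/7 (F(M, j) = 5 - (j - 3)/7 = 5 - (-3 + j)/7 = 5 + (3/7 - j/7) = 38/7 - j/7)
10 + F(0, 3)*(10/(-13)) = 10 + (38/7 - ⅐*3)*(10/(-13)) = 10 + (38/7 - 3/7)*(10*(-1/13)) = 10 + 5*(-10/13) = 10 - 50/13 = 80/13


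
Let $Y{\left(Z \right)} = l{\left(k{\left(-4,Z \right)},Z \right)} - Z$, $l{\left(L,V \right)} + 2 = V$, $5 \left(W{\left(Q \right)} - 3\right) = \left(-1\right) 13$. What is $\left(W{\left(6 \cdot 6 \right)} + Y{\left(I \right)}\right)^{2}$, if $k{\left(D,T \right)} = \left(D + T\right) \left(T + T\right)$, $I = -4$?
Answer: $\frac{64}{25} \approx 2.56$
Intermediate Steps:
$W{\left(Q \right)} = \frac{2}{5}$ ($W{\left(Q \right)} = 3 + \frac{\left(-1\right) 13}{5} = 3 + \frac{1}{5} \left(-13\right) = 3 - \frac{13}{5} = \frac{2}{5}$)
$k{\left(D,T \right)} = 2 T \left(D + T\right)$ ($k{\left(D,T \right)} = \left(D + T\right) 2 T = 2 T \left(D + T\right)$)
$l{\left(L,V \right)} = -2 + V$
$Y{\left(Z \right)} = -2$ ($Y{\left(Z \right)} = \left(-2 + Z\right) - Z = -2$)
$\left(W{\left(6 \cdot 6 \right)} + Y{\left(I \right)}\right)^{2} = \left(\frac{2}{5} - 2\right)^{2} = \left(- \frac{8}{5}\right)^{2} = \frac{64}{25}$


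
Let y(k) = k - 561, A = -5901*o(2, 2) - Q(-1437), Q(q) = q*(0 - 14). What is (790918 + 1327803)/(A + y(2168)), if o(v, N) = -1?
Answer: -2118721/12610 ≈ -168.02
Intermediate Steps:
Q(q) = -14*q (Q(q) = q*(-14) = -14*q)
A = -14217 (A = -5901*(-1) - (-14)*(-1437) = 5901 - 1*20118 = 5901 - 20118 = -14217)
y(k) = -561 + k
(790918 + 1327803)/(A + y(2168)) = (790918 + 1327803)/(-14217 + (-561 + 2168)) = 2118721/(-14217 + 1607) = 2118721/(-12610) = 2118721*(-1/12610) = -2118721/12610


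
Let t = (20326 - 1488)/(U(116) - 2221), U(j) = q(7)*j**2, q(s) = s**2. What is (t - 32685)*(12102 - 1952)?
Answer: -218002171132550/657123 ≈ -3.3175e+8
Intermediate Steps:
U(j) = 49*j**2 (U(j) = 7**2*j**2 = 49*j**2)
t = 18838/657123 (t = (20326 - 1488)/(49*116**2 - 2221) = 18838/(49*13456 - 2221) = 18838/(659344 - 2221) = 18838/657123 ≈ 0.028667)
(t - 32685)*(12102 - 1952) = (18838/657123 - 32685)*(12102 - 1952) = -21478046417/657123*10150 = -218002171132550/657123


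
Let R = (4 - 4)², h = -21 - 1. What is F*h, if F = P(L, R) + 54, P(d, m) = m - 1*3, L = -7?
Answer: -1122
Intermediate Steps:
h = -22
R = 0 (R = 0² = 0)
P(d, m) = -3 + m (P(d, m) = m - 3 = -3 + m)
F = 51 (F = (-3 + 0) + 54 = -3 + 54 = 51)
F*h = 51*(-22) = -1122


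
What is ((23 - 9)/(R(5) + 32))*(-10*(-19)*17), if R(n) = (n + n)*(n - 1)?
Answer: 11305/18 ≈ 628.06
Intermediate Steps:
R(n) = 2*n*(-1 + n) (R(n) = (2*n)*(-1 + n) = 2*n*(-1 + n))
((23 - 9)/(R(5) + 32))*(-10*(-19)*17) = ((23 - 9)/(2*5*(-1 + 5) + 32))*(-10*(-19)*17) = (14/(2*5*4 + 32))*(190*17) = (14/(40 + 32))*3230 = (14/72)*3230 = (14*(1/72))*3230 = (7/36)*3230 = 11305/18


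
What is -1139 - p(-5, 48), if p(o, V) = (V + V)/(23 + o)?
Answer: -3433/3 ≈ -1144.3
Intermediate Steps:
p(o, V) = 2*V/(23 + o) (p(o, V) = (2*V)/(23 + o) = 2*V/(23 + o))
-1139 - p(-5, 48) = -1139 - 2*48/(23 - 5) = -1139 - 2*48/18 = -1139 - 1*16/3 = -1139 - 16/3 = -3433/3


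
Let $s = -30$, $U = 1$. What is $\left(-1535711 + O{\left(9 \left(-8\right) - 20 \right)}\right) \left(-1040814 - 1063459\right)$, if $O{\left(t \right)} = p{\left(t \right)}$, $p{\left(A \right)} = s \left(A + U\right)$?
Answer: $3225810527813$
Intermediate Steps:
$p{\left(A \right)} = -30 - 30 A$ ($p{\left(A \right)} = - 30 \left(A + 1\right) = - 30 \left(1 + A\right) = -30 - 30 A$)
$O{\left(t \right)} = -30 - 30 t$
$\left(-1535711 + O{\left(9 \left(-8\right) - 20 \right)}\right) \left(-1040814 - 1063459\right) = \left(-1535711 - \left(30 + 30 \left(9 \left(-8\right) - 20\right)\right)\right) \left(-1040814 - 1063459\right) = \left(-1535711 - \left(30 + 30 \left(-72 - 20\right)\right)\right) \left(-2104273\right) = \left(-1535711 - -2730\right) \left(-2104273\right) = \left(-1535711 + \left(-30 + 2760\right)\right) \left(-2104273\right) = \left(-1535711 + 2730\right) \left(-2104273\right) = \left(-1532981\right) \left(-2104273\right) = 3225810527813$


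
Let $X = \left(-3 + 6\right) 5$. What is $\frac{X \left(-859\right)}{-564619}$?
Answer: $\frac{12885}{564619} \approx 0.022821$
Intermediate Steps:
$X = 15$ ($X = 3 \cdot 5 = 15$)
$\frac{X \left(-859\right)}{-564619} = \frac{15 \left(-859\right)}{-564619} = \left(-12885\right) \left(- \frac{1}{564619}\right) = \frac{12885}{564619}$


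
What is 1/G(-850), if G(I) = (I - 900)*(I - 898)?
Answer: 1/3059000 ≈ 3.2690e-7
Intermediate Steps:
G(I) = (-900 + I)*(-898 + I)
1/G(-850) = 1/(808200 + (-850)² - 1798*(-850)) = 1/(808200 + 722500 + 1528300) = 1/3059000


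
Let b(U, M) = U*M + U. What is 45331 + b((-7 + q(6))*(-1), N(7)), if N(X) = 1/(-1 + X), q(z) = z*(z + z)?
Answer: 271531/6 ≈ 45255.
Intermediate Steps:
q(z) = 2*z² (q(z) = z*(2*z) = 2*z²)
b(U, M) = U + M*U (b(U, M) = M*U + U = U + M*U)
45331 + b((-7 + q(6))*(-1), N(7)) = 45331 + ((-7 + 2*6²)*(-1))*(1 + 1/(-1 + 7)) = 45331 + ((-7 + 2*36)*(-1))*(1 + 1/6) = 45331 + ((-7 + 72)*(-1))*(1 + ⅙) = 45331 + (65*(-1))*(7/6) = 45331 - 65*7/6 = 45331 - 455/6 = 271531/6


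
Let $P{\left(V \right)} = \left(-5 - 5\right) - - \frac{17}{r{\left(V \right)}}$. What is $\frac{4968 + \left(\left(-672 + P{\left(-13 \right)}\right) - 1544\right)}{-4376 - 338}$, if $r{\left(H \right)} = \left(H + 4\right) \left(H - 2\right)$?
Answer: $- \frac{370187}{636390} \approx -0.5817$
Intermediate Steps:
$r{\left(H \right)} = \left(-2 + H\right) \left(4 + H\right)$ ($r{\left(H \right)} = \left(4 + H\right) \left(-2 + H\right) = \left(-2 + H\right) \left(4 + H\right)$)
$P{\left(V \right)} = -10 + \frac{17}{-8 + V^{2} + 2 V}$ ($P{\left(V \right)} = \left(-5 - 5\right) - - \frac{17}{-8 + V^{2} + 2 V} = -10 + \frac{17}{-8 + V^{2} + 2 V}$)
$\frac{4968 + \left(\left(-672 + P{\left(-13 \right)}\right) - 1544\right)}{-4376 - 338} = \frac{4968 - \left(2216 - \frac{97 - -260 - 10 \left(-13\right)^{2}}{-8 + \left(-13\right)^{2} + 2 \left(-13\right)}\right)}{-4376 - 338} = \frac{4968 - \left(2216 - \frac{97 + 260 - 1690}{-8 + 169 - 26}\right)}{-4714} = \left(4968 - \left(2216 - \frac{97 + 260 - 1690}{135}\right)\right) \left(- \frac{1}{4714}\right) = \left(4968 + \left(\left(-672 + \frac{1}{135} \left(-1333\right)\right) - 1544\right)\right) \left(- \frac{1}{4714}\right) = \left(4968 - \frac{300493}{135}\right) \left(- \frac{1}{4714}\right) = \frac{370187}{135} \left(- \frac{1}{4714}\right) = - \frac{370187}{636390}$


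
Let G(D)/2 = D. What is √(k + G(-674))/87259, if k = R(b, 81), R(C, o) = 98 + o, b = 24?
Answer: I*√1169/87259 ≈ 0.00039183*I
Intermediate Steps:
G(D) = 2*D
k = 179 (k = 98 + 81 = 179)
√(k + G(-674))/87259 = √(179 + 2*(-674))/87259 = √(179 - 1348)*(1/87259) = √(-1169)*(1/87259) = (I*√1169)*(1/87259) = I*√1169/87259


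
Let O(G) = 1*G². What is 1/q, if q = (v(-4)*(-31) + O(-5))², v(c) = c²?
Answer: 1/221841 ≈ 4.5077e-6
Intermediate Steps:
O(G) = G²
q = 221841 (q = ((-4)²*(-31) + (-5)²)² = (16*(-31) + 25)² = (-496 + 25)² = (-471)² = 221841)
1/q = 1/221841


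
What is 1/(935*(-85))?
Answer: -1/79475 ≈ -1.2583e-5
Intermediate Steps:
1/(935*(-85)) = 1/(-79475) = -1/79475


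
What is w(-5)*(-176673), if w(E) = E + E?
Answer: 1766730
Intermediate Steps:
w(E) = 2*E
w(-5)*(-176673) = (2*(-5))*(-176673) = -10*(-176673) = 1766730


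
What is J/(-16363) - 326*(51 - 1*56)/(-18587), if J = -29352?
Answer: 518893934/304139081 ≈ 1.7061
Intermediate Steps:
J/(-16363) - 326*(51 - 1*56)/(-18587) = -29352/(-16363) - 326*(51 - 1*56)/(-18587) = -29352*(-1/16363) - 326*(51 - 56)*(-1/18587) = 29352/16363 - 326*(-5)*(-1/18587) = 29352/16363 + 1630*(-1/18587) = 29352/16363 - 1630/18587 = 518893934/304139081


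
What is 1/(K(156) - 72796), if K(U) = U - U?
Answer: -1/72796 ≈ -1.3737e-5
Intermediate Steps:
K(U) = 0
1/(K(156) - 72796) = 1/(0 - 72796) = 1/(-72796) = -1/72796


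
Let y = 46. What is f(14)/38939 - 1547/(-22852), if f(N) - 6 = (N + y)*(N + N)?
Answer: 98767105/889834028 ≈ 0.11099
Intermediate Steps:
f(N) = 6 + 2*N*(46 + N) (f(N) = 6 + (N + 46)*(N + N) = 6 + (46 + N)*(2*N) = 6 + 2*N*(46 + N))
f(14)/38939 - 1547/(-22852) = (6 + 2*14² + 92*14)/38939 - 1547/(-22852) = (6 + 2*196 + 1288)*(1/38939) - 1547*(-1/22852) = (6 + 392 + 1288)*(1/38939) + 1547/22852 = 1686*(1/38939) + 1547/22852 = 1686/38939 + 1547/22852 = 98767105/889834028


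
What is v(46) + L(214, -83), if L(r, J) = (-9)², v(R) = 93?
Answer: 174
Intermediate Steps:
L(r, J) = 81
v(46) + L(214, -83) = 93 + 81 = 174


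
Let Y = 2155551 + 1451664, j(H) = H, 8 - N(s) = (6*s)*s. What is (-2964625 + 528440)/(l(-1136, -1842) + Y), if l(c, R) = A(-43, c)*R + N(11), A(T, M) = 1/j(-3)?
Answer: -143305/212183 ≈ -0.67538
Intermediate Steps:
N(s) = 8 - 6*s² (N(s) = 8 - 6*s*s = 8 - 6*s²)
A(T, M) = -⅓ (A(T, M) = 1/(-3) = -⅓)
Y = 3607215
l(c, R) = -718 - R/3 (l(c, R) = -R/3 + (8 - 6*11²) = -R/3 + (8 - 6*121) = -R/3 + (8 - 726) = -R/3 - 718 = -718 - R/3)
(-2964625 + 528440)/(l(-1136, -1842) + Y) = (-2964625 + 528440)/((-718 - ⅓*(-1842)) + 3607215) = -2436185/((-718 + 614) + 3607215) = -2436185/(-104 + 3607215) = -2436185/3607111 = -2436185*1/3607111 = -143305/212183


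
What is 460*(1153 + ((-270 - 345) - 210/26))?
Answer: 3168940/13 ≈ 2.4376e+5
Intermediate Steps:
460*(1153 + ((-270 - 345) - 210/26)) = 460*(1153 + (-615 - 210*1/26)) = 460*(1153 + (-615 - 105/13)) = 460*(1153 - 8100/13) = 460*(6889/13) = 3168940/13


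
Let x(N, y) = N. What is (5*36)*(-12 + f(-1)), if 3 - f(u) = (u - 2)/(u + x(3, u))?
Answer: -1350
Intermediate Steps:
f(u) = 3 - (-2 + u)/(3 + u) (f(u) = 3 - (u - 2)/(u + 3) = 3 - (-2 + u)/(3 + u))
(5*36)*(-12 + f(-1)) = (5*36)*(-12 + (11 + 2*(-1))/(3 - 1)) = 180*(-12 + (11 - 2)/2) = 180*(-12 + (½)*9) = 180*(-12 + 9/2) = 180*(-15/2) = -1350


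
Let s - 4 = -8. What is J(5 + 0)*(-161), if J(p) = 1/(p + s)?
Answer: -161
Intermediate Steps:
s = -4 (s = 4 - 8 = -4)
J(p) = 1/(-4 + p) (J(p) = 1/(p - 4) = 1/(-4 + p))
J(5 + 0)*(-161) = -161/(-4 + (5 + 0)) = -161/(-4 + 5) = -161/1 = 1*(-161) = -161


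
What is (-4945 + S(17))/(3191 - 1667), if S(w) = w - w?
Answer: -4945/1524 ≈ -3.2448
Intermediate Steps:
S(w) = 0
(-4945 + S(17))/(3191 - 1667) = (-4945 + 0)/(3191 - 1667) = -4945/1524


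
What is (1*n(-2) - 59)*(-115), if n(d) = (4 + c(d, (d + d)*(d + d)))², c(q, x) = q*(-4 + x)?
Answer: -39215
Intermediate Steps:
n(d) = (4 + d*(-4 + 4*d²))² (n(d) = (4 + d*(-4 + (d + d)*(d + d)))² = (4 + d*(-4 + (2*d)*(2*d)))² = (4 + d*(-4 + 4*d²))²)
(1*n(-2) - 59)*(-115) = (1*(16*(1 + (-2)³ - 1*(-2))²) - 59)*(-115) = (1*(16*(1 - 8 + 2)²) - 59)*(-115) = (1*(16*(-5)²) - 59)*(-115) = (1*(16*25) - 59)*(-115) = (1*400 - 59)*(-115) = (400 - 59)*(-115) = 341*(-115) = -39215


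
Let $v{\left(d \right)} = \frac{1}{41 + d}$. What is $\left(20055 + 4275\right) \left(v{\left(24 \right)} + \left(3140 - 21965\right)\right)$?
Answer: $- \frac{5954154384}{13} \approx -4.5801 \cdot 10^{8}$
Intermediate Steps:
$\left(20055 + 4275\right) \left(v{\left(24 \right)} + \left(3140 - 21965\right)\right) = \left(20055 + 4275\right) \left(\frac{1}{41 + 24} + \left(3140 - 21965\right)\right) = 24330 \left(\frac{1}{65} + \left(3140 - 21965\right)\right) = 24330 \left(\frac{1}{65} - 18825\right) = 24330 \left(- \frac{1223624}{65}\right) = - \frac{5954154384}{13}$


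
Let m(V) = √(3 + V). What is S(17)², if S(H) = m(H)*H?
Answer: 5780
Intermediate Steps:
S(H) = H*√(3 + H) (S(H) = √(3 + H)*H = H*√(3 + H))
S(17)² = (17*√(3 + 17))² = (17*√20)² = (17*(2*√5))² = (34*√5)² = 5780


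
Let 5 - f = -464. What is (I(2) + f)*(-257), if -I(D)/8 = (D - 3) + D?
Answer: -118477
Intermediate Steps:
f = 469 (f = 5 - 1*(-464) = 5 + 464 = 469)
I(D) = 24 - 16*D (I(D) = -8*((D - 3) + D) = -8*((-3 + D) + D) = -8*(-3 + 2*D) = 24 - 16*D)
(I(2) + f)*(-257) = ((24 - 16*2) + 469)*(-257) = ((24 - 32) + 469)*(-257) = (-8 + 469)*(-257) = 461*(-257) = -118477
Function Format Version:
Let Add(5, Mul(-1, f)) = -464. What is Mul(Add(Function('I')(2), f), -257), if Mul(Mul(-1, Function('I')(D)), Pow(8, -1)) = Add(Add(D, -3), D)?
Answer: -118477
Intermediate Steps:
f = 469 (f = Add(5, Mul(-1, -464)) = Add(5, 464) = 469)
Function('I')(D) = Add(24, Mul(-16, D)) (Function('I')(D) = Mul(-8, Add(Add(D, -3), D)) = Mul(-8, Add(Add(-3, D), D)) = Mul(-8, Add(-3, Mul(2, D))) = Add(24, Mul(-16, D)))
Mul(Add(Function('I')(2), f), -257) = Mul(Add(Add(24, Mul(-16, 2)), 469), -257) = Mul(Add(Add(24, -32), 469), -257) = Mul(Add(-8, 469), -257) = Mul(461, -257) = -118477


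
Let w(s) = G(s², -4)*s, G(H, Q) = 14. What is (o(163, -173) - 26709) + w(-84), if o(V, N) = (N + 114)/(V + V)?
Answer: -9090569/326 ≈ -27885.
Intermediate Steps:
w(s) = 14*s
o(V, N) = (114 + N)/(2*V) (o(V, N) = (114 + N)/((2*V)) = (114 + N)*(1/(2*V)) = (114 + N)/(2*V))
(o(163, -173) - 26709) + w(-84) = ((½)*(114 - 173)/163 - 26709) + 14*(-84) = ((½)*(1/163)*(-59) - 26709) - 1176 = (-59/326 - 26709) - 1176 = -8707193/326 - 1176 = -9090569/326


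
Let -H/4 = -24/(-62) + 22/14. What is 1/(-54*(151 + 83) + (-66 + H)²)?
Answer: -47089/338312120 ≈ -0.00013919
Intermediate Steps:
H = -1700/217 (H = -4*(-24/(-62) + 22/14) = -4*(-24*(-1/62) + 22*(1/14)) = -4*(12/31 + 11/7) = -4*425/217 = -1700/217 ≈ -7.8341)
1/(-54*(151 + 83) + (-66 + H)²) = 1/(-54*(151 + 83) + (-66 - 1700/217)²) = 1/(-54*234 + (-16022/217)²) = 1/(-12636 + 256704484/47089) = 1/(-338312120/47089) = -47089/338312120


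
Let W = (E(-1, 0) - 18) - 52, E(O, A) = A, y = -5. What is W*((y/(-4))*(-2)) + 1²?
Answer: 176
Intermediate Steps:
W = -70 (W = (0 - 18) - 52 = -18 - 52 = -70)
W*((y/(-4))*(-2)) + 1² = -70*-5/(-4)*(-2) + 1² = -70*(-¼*(-5))*(-2) + 1 = -175*(-2)/2 + 1 = -70*(-5/2) + 1 = 175 + 1 = 176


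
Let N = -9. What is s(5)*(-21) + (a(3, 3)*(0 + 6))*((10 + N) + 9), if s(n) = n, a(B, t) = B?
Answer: 75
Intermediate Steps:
s(5)*(-21) + (a(3, 3)*(0 + 6))*((10 + N) + 9) = 5*(-21) + (3*(0 + 6))*((10 - 9) + 9) = -105 + (3*6)*(1 + 9) = -105 + 18*10 = -105 + 180 = 75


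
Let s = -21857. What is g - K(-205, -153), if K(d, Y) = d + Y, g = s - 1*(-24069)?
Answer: 2570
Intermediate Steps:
g = 2212 (g = -21857 - 1*(-24069) = -21857 + 24069 = 2212)
K(d, Y) = Y + d
g - K(-205, -153) = 2212 - (-153 - 205) = 2212 - 1*(-358) = 2212 + 358 = 2570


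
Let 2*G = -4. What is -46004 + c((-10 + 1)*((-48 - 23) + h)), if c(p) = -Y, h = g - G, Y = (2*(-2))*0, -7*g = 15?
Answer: -46004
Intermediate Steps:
g = -15/7 (g = -1/7*15 = -15/7 ≈ -2.1429)
G = -2 (G = (1/2)*(-4) = -2)
Y = 0 (Y = -4*0 = 0)
h = -1/7 (h = -15/7 - 1*(-2) = -15/7 + 2 = -1/7 ≈ -0.14286)
c(p) = 0 (c(p) = -1*0 = 0)
-46004 + c((-10 + 1)*((-48 - 23) + h)) = -46004 + 0 = -46004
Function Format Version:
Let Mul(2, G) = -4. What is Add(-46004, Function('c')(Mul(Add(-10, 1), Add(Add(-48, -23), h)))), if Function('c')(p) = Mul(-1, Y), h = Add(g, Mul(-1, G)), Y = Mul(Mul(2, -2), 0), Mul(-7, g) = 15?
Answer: -46004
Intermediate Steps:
g = Rational(-15, 7) (g = Mul(Rational(-1, 7), 15) = Rational(-15, 7) ≈ -2.1429)
G = -2 (G = Mul(Rational(1, 2), -4) = -2)
Y = 0 (Y = Mul(-4, 0) = 0)
h = Rational(-1, 7) (h = Add(Rational(-15, 7), Mul(-1, -2)) = Add(Rational(-15, 7), 2) = Rational(-1, 7) ≈ -0.14286)
Function('c')(p) = 0 (Function('c')(p) = Mul(-1, 0) = 0)
Add(-46004, Function('c')(Mul(Add(-10, 1), Add(Add(-48, -23), h)))) = Add(-46004, 0) = -46004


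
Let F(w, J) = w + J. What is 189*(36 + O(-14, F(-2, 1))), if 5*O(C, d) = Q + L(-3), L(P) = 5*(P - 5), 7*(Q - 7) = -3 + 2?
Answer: 27756/5 ≈ 5551.2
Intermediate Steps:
Q = 48/7 (Q = 7 + (-3 + 2)/7 = 7 + (⅐)*(-1) = 7 - ⅐ = 48/7 ≈ 6.8571)
L(P) = -25 + 5*P (L(P) = 5*(-5 + P) = -25 + 5*P)
F(w, J) = J + w
O(C, d) = -232/35 (O(C, d) = (48/7 + (-25 + 5*(-3)))/5 = (48/7 + (-25 - 15))/5 = (48/7 - 40)/5 = (⅕)*(-232/7) = -232/35)
189*(36 + O(-14, F(-2, 1))) = 189*(36 - 232/35) = 189*(1028/35) = 27756/5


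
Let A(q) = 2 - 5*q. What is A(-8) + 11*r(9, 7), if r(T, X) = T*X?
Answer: 735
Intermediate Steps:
A(-8) + 11*r(9, 7) = (2 - 5*(-8)) + 11*(9*7) = (2 + 40) + 11*63 = 42 + 693 = 735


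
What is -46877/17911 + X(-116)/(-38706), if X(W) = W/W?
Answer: -1814439073/693263166 ≈ -2.6172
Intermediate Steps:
X(W) = 1
-46877/17911 + X(-116)/(-38706) = -46877/17911 + 1/(-38706) = -46877*1/17911 + 1*(-1/38706) = -46877/17911 - 1/38706 = -1814439073/693263166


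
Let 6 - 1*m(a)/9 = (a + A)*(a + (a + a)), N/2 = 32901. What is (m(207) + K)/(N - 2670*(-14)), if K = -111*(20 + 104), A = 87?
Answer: -276146/17197 ≈ -16.058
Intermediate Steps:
K = -13764 (K = -111*124 = -13764)
N = 65802 (N = 2*32901 = 65802)
m(a) = 54 - 27*a*(87 + a) (m(a) = 54 - 9*(a + 87)*(a + (a + a)) = 54 - 9*(87 + a)*(a + 2*a) = 54 - 9*(87 + a)*3*a = 54 - 27*a*(87 + a))
(m(207) + K)/(N - 2670*(-14)) = ((54 - 2349*207 - 27*207²) - 13764)/(65802 - 2670*(-14)) = ((54 - 486243 - 27*42849) - 13764)/(65802 + 37380) = ((54 - 486243 - 1156923) - 13764)/103182 = (-1643112 - 13764)*(1/103182) = -1656876*1/103182 = -276146/17197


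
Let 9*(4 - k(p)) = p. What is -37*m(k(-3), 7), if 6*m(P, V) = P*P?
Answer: -6253/54 ≈ -115.80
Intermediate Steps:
k(p) = 4 - p/9
m(P, V) = P**2/6 (m(P, V) = (P*P)/6 = P**2/6)
-37*m(k(-3), 7) = -37*(4 - 1/9*(-3))**2/6 = -37*(4 + 1/3)**2/6 = -37*(13/3)**2/6 = -37*169/(6*9) = -37*169/54 = -6253/54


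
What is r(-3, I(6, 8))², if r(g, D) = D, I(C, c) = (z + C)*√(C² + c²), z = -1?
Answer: 2500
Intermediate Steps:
I(C, c) = √(C² + c²)*(-1 + C) (I(C, c) = (-1 + C)*√(C² + c²) = √(C² + c²)*(-1 + C))
r(-3, I(6, 8))² = (√(6² + 8²)*(-1 + 6))² = (√(36 + 64)*5)² = (√100*5)² = (10*5)² = 50² = 2500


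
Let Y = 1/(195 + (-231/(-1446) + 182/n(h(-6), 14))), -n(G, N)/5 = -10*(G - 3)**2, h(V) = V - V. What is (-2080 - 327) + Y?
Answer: -51049802909/21208937 ≈ -2407.0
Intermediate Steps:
h(V) = 0
n(G, N) = 50*(-3 + G)**2 (n(G, N) = -(-50)*(G - 3)**2 = -(-50)*(-3 + G)**2 = 50*(-3 + G)**2)
Y = 108450/21208937 (Y = 1/(195 + (-231/(-1446) + 182/((50*(-3 + 0)**2)))) = 1/(195 + (-231*(-1/1446) + 182/((50*(-3)**2)))) = 1/(195 + (77/482 + 182/((50*9)))) = 1/(195 + (77/482 + 182/450)) = 1/(195 + (77/482 + 182*(1/450))) = 1/(195 + (77/482 + 91/225)) = 1/(195 + 61187/108450) = 1/(21208937/108450) = 108450/21208937 ≈ 0.0051134)
(-2080 - 327) + Y = (-2080 - 327) + 108450/21208937 = -2407 + 108450/21208937 = -51049802909/21208937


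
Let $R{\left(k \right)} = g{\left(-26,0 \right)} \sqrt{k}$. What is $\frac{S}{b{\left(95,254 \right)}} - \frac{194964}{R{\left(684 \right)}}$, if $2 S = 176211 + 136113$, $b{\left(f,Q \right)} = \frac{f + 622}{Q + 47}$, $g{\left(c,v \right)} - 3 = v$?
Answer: $\frac{15668254}{239} - \frac{32494 \sqrt{19}}{57} \approx 63073.0$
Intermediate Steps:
$g{\left(c,v \right)} = 3 + v$
$b{\left(f,Q \right)} = \frac{622 + f}{47 + Q}$
$S = 156162$ ($S = \frac{176211 + 136113}{2} = \frac{1}{2} \cdot 312324 = 156162$)
$R{\left(k \right)} = 3 \sqrt{k}$ ($R{\left(k \right)} = \left(3 + 0\right) \sqrt{k} = 3 \sqrt{k}$)
$\frac{S}{b{\left(95,254 \right)}} - \frac{194964}{R{\left(684 \right)}} = \frac{156162}{\frac{1}{47 + 254} \left(622 + 95\right)} - \frac{194964}{3 \sqrt{684}} = \frac{156162}{\frac{1}{301} \cdot 717} - \frac{194964}{3 \cdot 6 \sqrt{19}} = \frac{156162}{\frac{1}{301} \cdot 717} - \frac{194964}{18 \sqrt{19}} = \frac{156162}{\frac{717}{301}} - 194964 \frac{\sqrt{19}}{342} = 156162 \cdot \frac{301}{717} - \frac{32494 \sqrt{19}}{57} = \frac{15668254}{239} - \frac{32494 \sqrt{19}}{57}$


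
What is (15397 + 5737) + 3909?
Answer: 25043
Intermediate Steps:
(15397 + 5737) + 3909 = 21134 + 3909 = 25043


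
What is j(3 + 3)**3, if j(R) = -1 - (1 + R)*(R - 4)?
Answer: -3375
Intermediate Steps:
j(R) = -1 - (1 + R)*(-4 + R)
j(3 + 3)**3 = (3 - (3 + 3)**2 + 3*(3 + 3))**3 = (3 - 1*6**2 + 3*6)**3 = (3 - 1*36 + 18)**3 = (3 - 36 + 18)**3 = (-15)**3 = -3375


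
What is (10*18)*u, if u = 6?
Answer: 1080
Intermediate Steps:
(10*18)*u = (10*18)*6 = 180*6 = 1080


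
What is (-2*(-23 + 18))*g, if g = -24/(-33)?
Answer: 80/11 ≈ 7.2727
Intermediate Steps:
g = 8/11 (g = -24*(-1/33) = 8/11 ≈ 0.72727)
(-2*(-23 + 18))*g = -2*(-23 + 18)*(8/11) = -2*(-5)*(8/11) = 10*(8/11) = 80/11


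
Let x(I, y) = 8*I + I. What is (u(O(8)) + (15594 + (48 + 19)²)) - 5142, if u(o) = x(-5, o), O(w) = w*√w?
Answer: 14896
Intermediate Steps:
O(w) = w^(3/2)
x(I, y) = 9*I
u(o) = -45 (u(o) = 9*(-5) = -45)
(u(O(8)) + (15594 + (48 + 19)²)) - 5142 = (-45 + (15594 + (48 + 19)²)) - 5142 = (-45 + (15594 + 67²)) - 5142 = (-45 + (15594 + 4489)) - 5142 = (-45 + 20083) - 5142 = 20038 - 5142 = 14896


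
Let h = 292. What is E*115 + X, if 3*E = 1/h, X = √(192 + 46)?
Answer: 115/876 + √238 ≈ 15.559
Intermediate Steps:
X = √238 ≈ 15.427
E = 1/876 (E = (⅓)/292 = (⅓)*(1/292) = 1/876 ≈ 0.0011416)
E*115 + X = (1/876)*115 + √238 = 115/876 + √238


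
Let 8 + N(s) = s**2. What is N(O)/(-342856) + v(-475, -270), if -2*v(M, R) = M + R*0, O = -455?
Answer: 81221283/342856 ≈ 236.90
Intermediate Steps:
N(s) = -8 + s**2
v(M, R) = -M/2 (v(M, R) = -(M + R*0)/2 = -(M + 0)/2 = -M/2)
N(O)/(-342856) + v(-475, -270) = (-8 + (-455)**2)/(-342856) - 1/2*(-475) = (-8 + 207025)*(-1/342856) + 475/2 = 207017*(-1/342856) + 475/2 = -207017/342856 + 475/2 = 81221283/342856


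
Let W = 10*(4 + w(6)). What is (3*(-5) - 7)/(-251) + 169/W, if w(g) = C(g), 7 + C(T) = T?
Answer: 43079/7530 ≈ 5.7210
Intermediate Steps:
C(T) = -7 + T
w(g) = -7 + g
W = 30 (W = 10*(4 + (-7 + 6)) = 10*(4 - 1) = 10*3 = 30)
(3*(-5) - 7)/(-251) + 169/W = (3*(-5) - 7)/(-251) + 169/30 = (-15 - 7)*(-1/251) + 169*(1/30) = -22*(-1/251) + 169/30 = 22/251 + 169/30 = 43079/7530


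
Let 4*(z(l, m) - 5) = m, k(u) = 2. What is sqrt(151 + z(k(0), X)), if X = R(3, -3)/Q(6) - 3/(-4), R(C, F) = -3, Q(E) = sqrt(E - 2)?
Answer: 3*sqrt(277)/4 ≈ 12.482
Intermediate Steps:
Q(E) = sqrt(-2 + E)
X = -3/4 (X = -3/sqrt(-2 + 6) - 3/(-4) = -3/(sqrt(4)) - 3*(-1/4) = -3/2 + 3/4 = -3/4 ≈ -0.75000)
z(l, m) = 5 + m/4
sqrt(151 + z(k(0), X)) = sqrt(151 + (5 + (1/4)*(-3/4))) = sqrt(151 + (5 - 3/16)) = sqrt(151 + 77/16) = sqrt(2493/16) = 3*sqrt(277)/4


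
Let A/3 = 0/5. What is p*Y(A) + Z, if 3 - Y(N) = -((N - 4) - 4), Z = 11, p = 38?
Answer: -179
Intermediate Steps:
A = 0 (A = 3*(0/5) = 3*(0*(⅕)) = 3*0 = 0)
Y(N) = -5 + N (Y(N) = 3 - (-1)*((N - 4) - 4) = 3 - (-1)*((-4 + N) - 4) = 3 - (-1)*(-8 + N) = 3 - (8 - N) = 3 + (-8 + N) = -5 + N)
p*Y(A) + Z = 38*(-5 + 0) + 11 = 38*(-5) + 11 = -190 + 11 = -179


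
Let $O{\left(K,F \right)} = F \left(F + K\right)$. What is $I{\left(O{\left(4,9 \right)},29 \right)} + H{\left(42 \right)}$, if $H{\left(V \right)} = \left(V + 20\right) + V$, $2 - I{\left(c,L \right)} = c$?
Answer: $-11$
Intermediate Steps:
$I{\left(c,L \right)} = 2 - c$
$H{\left(V \right)} = 20 + 2 V$ ($H{\left(V \right)} = \left(20 + V\right) + V = 20 + 2 V$)
$I{\left(O{\left(4,9 \right)},29 \right)} + H{\left(42 \right)} = \left(2 - 9 \left(9 + 4\right)\right) + \left(20 + 2 \cdot 42\right) = \left(2 - 9 \cdot 13\right) + \left(20 + 84\right) = \left(2 - 117\right) + 104 = -115 + 104 = -11$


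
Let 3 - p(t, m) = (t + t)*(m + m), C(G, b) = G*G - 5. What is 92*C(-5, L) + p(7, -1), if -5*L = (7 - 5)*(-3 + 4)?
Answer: 1871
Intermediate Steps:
L = -⅖ (L = -(7 - 5)*(-3 + 4)/5 = -2/5 = -⅕*2 = -⅖ ≈ -0.40000)
C(G, b) = -5 + G² (C(G, b) = G² - 5 = -5 + G²)
p(t, m) = 3 - 4*m*t (p(t, m) = 3 - (t + t)*(m + m) = 3 - 2*t*2*m = 3 - 4*m*t)
92*C(-5, L) + p(7, -1) = 92*(-5 + (-5)²) + (3 - 4*(-1)*7) = 92*(-5 + 25) + (3 + 28) = 92*20 + 31 = 1840 + 31 = 1871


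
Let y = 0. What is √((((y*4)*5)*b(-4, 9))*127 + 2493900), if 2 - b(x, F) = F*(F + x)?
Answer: 30*√2771 ≈ 1579.2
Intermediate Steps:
b(x, F) = 2 - F*(F + x)
√((((y*4)*5)*b(-4, 9))*127 + 2493900) = √((((0*4)*5)*(2 - 1*9² - 1*9*(-4)))*127 + 2493900) = √(((0*5)*(2 - 1*81 + 36))*127 + 2493900) = √((0*(2 - 81 + 36))*127 + 2493900) = √((0*(-43))*127 + 2493900) = √(0*127 + 2493900) = √(0 + 2493900) = √2493900 = 30*√2771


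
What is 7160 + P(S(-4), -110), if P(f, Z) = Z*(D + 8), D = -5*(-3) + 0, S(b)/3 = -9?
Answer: 4630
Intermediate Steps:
S(b) = -27 (S(b) = 3*(-9) = -27)
D = 15 (D = 15 + 0 = 15)
P(f, Z) = 23*Z (P(f, Z) = Z*(15 + 8) = Z*23 = 23*Z)
7160 + P(S(-4), -110) = 7160 + 23*(-110) = 7160 - 2530 = 4630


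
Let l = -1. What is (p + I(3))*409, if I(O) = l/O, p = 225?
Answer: 275666/3 ≈ 91889.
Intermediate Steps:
I(O) = -1/O
(p + I(3))*409 = (225 - 1/3)*409 = (674/3)*409 = 275666/3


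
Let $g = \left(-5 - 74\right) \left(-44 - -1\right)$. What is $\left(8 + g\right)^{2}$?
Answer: $11594025$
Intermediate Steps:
$g = 3397$ ($g = - 79 \left(-44 + \left(-13 + 14\right)\right) = - 79 \left(-44 + 1\right) = \left(-79\right) \left(-43\right) = 3397$)
$\left(8 + g\right)^{2} = \left(8 + 3397\right)^{2} = 3405^{2} = 11594025$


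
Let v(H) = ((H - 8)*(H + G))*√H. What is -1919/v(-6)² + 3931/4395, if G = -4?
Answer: 31381307/34456800 ≈ 0.91074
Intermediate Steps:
v(H) = √H*(-8 + H)*(-4 + H) (v(H) = ((H - 8)*(H - 4))*√H = ((-8 + H)*(-4 + H))*√H = √H*(-8 + H)*(-4 + H))
-1919/v(-6)² + 3931/4395 = -1919*(-1/(6*(32 + (-6)² - 12*(-6))²)) + 3931/4395 = -1919*(-1/(6*(32 + 36 + 72)²)) + 3931*(1/4395) = -1919/(((I*√6)*140)²) + 3931/4395 = -1919/((140*I*√6)²) + 3931/4395 = -1919/(-117600) + 3931/4395 = -1919*(-1/117600) + 3931/4395 = 1919/117600 + 3931/4395 = 31381307/34456800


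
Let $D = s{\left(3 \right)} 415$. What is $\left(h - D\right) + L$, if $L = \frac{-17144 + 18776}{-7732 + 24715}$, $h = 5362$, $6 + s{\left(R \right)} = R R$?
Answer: $\frac{1370993}{333} \approx 4117.1$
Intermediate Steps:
$s{\left(R \right)} = -6 + R^{2}$ ($s{\left(R \right)} = -6 + R R = -6 + R^{2}$)
$D = 1245$ ($D = \left(-6 + 3^{2}\right) 415 = \left(-6 + 9\right) 415 = 3 \cdot 415 = 1245$)
$L = \frac{32}{333}$ ($L = \frac{1632}{16983} = 1632 \cdot \frac{1}{16983} = \frac{32}{333} \approx 0.096096$)
$\left(h - D\right) + L = \left(5362 - 1245\right) + \frac{32}{333} = 4117 + \frac{32}{333} = \frac{1370993}{333}$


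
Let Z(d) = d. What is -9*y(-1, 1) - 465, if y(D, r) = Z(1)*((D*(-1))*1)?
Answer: -474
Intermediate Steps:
y(D, r) = -D (y(D, r) = 1*((D*(-1))*1) = 1*(-D*1) = 1*(-D) = -D)
-9*y(-1, 1) - 465 = -(-9)*(-1) - 465 = -9*1 - 465 = -9 - 465 = -474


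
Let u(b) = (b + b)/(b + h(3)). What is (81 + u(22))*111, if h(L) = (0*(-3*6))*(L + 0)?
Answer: 9213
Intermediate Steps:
h(L) = 0 (h(L) = (0*(-18))*L = 0*L = 0)
u(b) = 2 (u(b) = (b + b)/(b + 0) = (2*b)/b = 2)
(81 + u(22))*111 = (81 + 2)*111 = 83*111 = 9213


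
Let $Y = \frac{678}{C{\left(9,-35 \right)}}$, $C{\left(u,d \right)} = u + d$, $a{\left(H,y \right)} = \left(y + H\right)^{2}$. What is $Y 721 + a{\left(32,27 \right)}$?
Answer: $- \frac{199166}{13} \approx -15320.0$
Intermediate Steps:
$a{\left(H,y \right)} = \left(H + y\right)^{2}$
$C{\left(u,d \right)} = d + u$
$Y = - \frac{339}{13}$ ($Y = \frac{678}{-35 + 9} = \frac{678}{-26} = 678 \left(- \frac{1}{26}\right) = - \frac{339}{13} \approx -26.077$)
$Y 721 + a{\left(32,27 \right)} = \left(- \frac{339}{13}\right) 721 + \left(32 + 27\right)^{2} = - \frac{244419}{13} + 59^{2} = - \frac{244419}{13} + 3481 = - \frac{199166}{13}$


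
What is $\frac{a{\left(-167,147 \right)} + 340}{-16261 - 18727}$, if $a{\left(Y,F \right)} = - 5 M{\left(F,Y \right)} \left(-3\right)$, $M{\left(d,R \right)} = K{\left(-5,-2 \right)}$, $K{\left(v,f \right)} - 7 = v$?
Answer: $- \frac{185}{17494} \approx -0.010575$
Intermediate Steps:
$K{\left(v,f \right)} = 7 + v$
$M{\left(d,R \right)} = 2$ ($M{\left(d,R \right)} = 7 - 5 = 2$)
$a{\left(Y,F \right)} = 30$ ($a{\left(Y,F \right)} = \left(-5\right) 2 \left(-3\right) = \left(-10\right) \left(-3\right) = 30$)
$\frac{a{\left(-167,147 \right)} + 340}{-16261 - 18727} = \frac{30 + 340}{-16261 - 18727} = \frac{370}{-34988} = 370 \left(- \frac{1}{34988}\right) = - \frac{185}{17494}$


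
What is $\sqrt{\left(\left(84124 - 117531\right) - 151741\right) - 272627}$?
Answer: $5 i \sqrt{18311} \approx 676.59 i$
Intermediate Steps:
$\sqrt{\left(\left(84124 - 117531\right) - 151741\right) - 272627} = \sqrt{\left(-33407 - 151741\right) - 272627} = \sqrt{-185148 - 272627} = \sqrt{-457775} = 5 i \sqrt{18311}$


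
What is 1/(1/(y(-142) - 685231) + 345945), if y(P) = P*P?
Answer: 665067/230076603314 ≈ 2.8906e-6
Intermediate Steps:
y(P) = P**2
1/(1/(y(-142) - 685231) + 345945) = 1/(1/((-142)**2 - 685231) + 345945) = 1/(1/(20164 - 685231) + 345945) = 1/(1/(-665067) + 345945) = 1/(-1/665067 + 345945) = 1/(230076603314/665067) = 665067/230076603314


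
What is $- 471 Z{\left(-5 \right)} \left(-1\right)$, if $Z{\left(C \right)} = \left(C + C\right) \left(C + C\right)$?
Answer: $47100$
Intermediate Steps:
$Z{\left(C \right)} = 4 C^{2}$ ($Z{\left(C \right)} = 2 C 2 C = 4 C^{2}$)
$- 471 Z{\left(-5 \right)} \left(-1\right) = - 471 \cdot 4 \left(-5\right)^{2} \left(-1\right) = - 471 \cdot 4 \cdot 25 \left(-1\right) = - 471 \cdot 100 \left(-1\right) = \left(-471\right) \left(-100\right) = 47100$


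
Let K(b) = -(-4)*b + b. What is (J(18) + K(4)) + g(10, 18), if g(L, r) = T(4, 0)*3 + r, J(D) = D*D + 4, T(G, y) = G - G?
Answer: 366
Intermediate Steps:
K(b) = 5*b (K(b) = 4*b + b = 5*b)
T(G, y) = 0
J(D) = 4 + D**2 (J(D) = D**2 + 4 = 4 + D**2)
g(L, r) = r (g(L, r) = 0*3 + r = 0 + r = r)
(J(18) + K(4)) + g(10, 18) = ((4 + 18**2) + 5*4) + 18 = ((4 + 324) + 20) + 18 = (328 + 20) + 18 = 348 + 18 = 366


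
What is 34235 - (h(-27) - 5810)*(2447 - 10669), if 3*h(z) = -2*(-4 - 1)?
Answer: -143124535/3 ≈ -4.7708e+7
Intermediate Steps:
h(z) = 10/3 (h(z) = (-2*(-4 - 1))/3 = (-2*(-5))/3 = (⅓)*10 = 10/3)
34235 - (h(-27) - 5810)*(2447 - 10669) = 34235 - (10/3 - 5810)*(2447 - 10669) = 34235 - (-17420)*(-8222)/3 = 34235 - 1*143227240/3 = 34235 - 143227240/3 = -143124535/3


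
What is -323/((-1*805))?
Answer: 323/805 ≈ 0.40124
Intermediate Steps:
-323/((-1*805)) = -323/(-805) = -323*(-1/805) = 323/805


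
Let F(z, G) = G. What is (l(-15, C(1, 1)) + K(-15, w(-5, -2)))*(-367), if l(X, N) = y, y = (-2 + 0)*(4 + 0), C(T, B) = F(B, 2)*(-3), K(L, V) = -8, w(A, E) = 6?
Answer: 5872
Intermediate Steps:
C(T, B) = -6 (C(T, B) = 2*(-3) = -6)
y = -8 (y = -2*4 = -8)
l(X, N) = -8
(l(-15, C(1, 1)) + K(-15, w(-5, -2)))*(-367) = (-8 - 8)*(-367) = -16*(-367) = 5872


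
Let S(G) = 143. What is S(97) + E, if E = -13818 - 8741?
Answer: -22416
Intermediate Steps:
E = -22559
S(97) + E = 143 - 22559 = -22416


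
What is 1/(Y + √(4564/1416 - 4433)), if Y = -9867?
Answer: -3492918/34466190047 - I*√555121914/34466190047 ≈ -0.00010134 - 6.836e-7*I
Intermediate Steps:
1/(Y + √(4564/1416 - 4433)) = 1/(-9867 + √(4564/1416 - 4433)) = 1/(-9867 + √(4564*(1/1416) - 4433)) = 1/(-9867 + √(1141/354 - 4433)) = 1/(-9867 + √(-1568141/354)) = 1/(-9867 + I*√555121914/354)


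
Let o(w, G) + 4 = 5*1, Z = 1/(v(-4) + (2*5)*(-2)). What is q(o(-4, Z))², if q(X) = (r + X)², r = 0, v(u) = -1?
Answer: 1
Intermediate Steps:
Z = -1/21 (Z = 1/(-1 + (2*5)*(-2)) = 1/(-1 + 10*(-2)) = 1/(-1 - 20) = 1/(-21) = -1/21 ≈ -0.047619)
o(w, G) = 1 (o(w, G) = -4 + 5*1 = -4 + 5 = 1)
q(X) = X² (q(X) = (0 + X)² = X²)
q(o(-4, Z))² = (1²)² = 1² = 1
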